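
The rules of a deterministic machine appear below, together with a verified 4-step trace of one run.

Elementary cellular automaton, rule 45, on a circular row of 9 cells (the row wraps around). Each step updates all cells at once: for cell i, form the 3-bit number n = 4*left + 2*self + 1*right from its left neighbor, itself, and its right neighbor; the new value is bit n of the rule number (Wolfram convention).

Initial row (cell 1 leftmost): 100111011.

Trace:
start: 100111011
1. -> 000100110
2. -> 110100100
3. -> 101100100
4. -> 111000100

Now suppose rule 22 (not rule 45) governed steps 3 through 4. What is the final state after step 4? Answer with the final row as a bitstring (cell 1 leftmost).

(re-executing steps 3..4 under rule 22; state before step 3: 110100100)
3. -> 000111111
4. -> 101000000

101000000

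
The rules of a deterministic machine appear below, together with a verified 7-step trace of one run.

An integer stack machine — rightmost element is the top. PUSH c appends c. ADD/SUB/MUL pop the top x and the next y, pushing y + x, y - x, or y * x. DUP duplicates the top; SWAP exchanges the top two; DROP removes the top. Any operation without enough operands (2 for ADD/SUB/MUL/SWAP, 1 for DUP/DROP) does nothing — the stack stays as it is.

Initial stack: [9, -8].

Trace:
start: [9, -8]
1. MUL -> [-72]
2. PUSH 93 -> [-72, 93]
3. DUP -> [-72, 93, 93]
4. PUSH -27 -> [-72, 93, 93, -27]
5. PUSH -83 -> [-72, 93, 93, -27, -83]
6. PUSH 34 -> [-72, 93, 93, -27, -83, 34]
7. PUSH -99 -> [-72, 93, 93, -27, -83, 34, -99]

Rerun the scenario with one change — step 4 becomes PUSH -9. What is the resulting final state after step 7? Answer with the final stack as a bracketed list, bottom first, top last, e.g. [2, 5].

[-72, 93, 93, -9, -83, 34, -99]

(re-executing from step 4 with the substitution; state before step 4: [-72, 93, 93])
4. PUSH -9 -> [-72, 93, 93, -9]
5. PUSH -83 -> [-72, 93, 93, -9, -83]
6. PUSH 34 -> [-72, 93, 93, -9, -83, 34]
7. PUSH -99 -> [-72, 93, 93, -9, -83, 34, -99]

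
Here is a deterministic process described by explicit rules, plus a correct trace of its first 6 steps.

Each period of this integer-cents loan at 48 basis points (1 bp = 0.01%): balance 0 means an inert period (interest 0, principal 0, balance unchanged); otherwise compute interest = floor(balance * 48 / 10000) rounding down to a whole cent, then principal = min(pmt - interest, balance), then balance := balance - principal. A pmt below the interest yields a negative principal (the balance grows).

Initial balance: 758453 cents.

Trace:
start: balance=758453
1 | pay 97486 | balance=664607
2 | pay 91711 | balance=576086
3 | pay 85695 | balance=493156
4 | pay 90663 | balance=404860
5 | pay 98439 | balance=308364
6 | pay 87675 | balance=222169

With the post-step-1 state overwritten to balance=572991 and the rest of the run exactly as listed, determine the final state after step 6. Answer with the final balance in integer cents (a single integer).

state after step 1 := balance=572991
2 | pay 91711 | balance=484030
3 | pay 85695 | balance=400658
4 | pay 90663 | balance=311918
5 | pay 98439 | balance=214976
6 | pay 87675 | balance=128332

128332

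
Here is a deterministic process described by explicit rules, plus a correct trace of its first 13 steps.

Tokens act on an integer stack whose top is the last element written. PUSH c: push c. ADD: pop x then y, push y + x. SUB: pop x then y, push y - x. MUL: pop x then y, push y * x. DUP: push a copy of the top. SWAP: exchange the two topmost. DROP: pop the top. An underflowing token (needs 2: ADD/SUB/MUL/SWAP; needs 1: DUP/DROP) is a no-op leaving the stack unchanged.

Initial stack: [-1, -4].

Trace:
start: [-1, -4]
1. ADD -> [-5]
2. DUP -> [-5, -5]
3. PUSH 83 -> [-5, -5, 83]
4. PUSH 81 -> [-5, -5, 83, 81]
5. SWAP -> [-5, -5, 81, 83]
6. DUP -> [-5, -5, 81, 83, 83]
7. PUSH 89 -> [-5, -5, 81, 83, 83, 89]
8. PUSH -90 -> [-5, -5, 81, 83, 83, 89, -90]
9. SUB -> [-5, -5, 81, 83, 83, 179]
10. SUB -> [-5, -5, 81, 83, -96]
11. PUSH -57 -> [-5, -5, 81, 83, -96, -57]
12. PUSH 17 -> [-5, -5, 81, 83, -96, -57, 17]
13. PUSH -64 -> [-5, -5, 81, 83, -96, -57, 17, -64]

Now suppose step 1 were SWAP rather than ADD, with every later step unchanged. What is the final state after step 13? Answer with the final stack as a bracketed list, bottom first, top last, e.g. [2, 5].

(re-executing from step 1 with the substitution; state before step 1: [-1, -4])
1. SWAP -> [-4, -1]
2. DUP -> [-4, -1, -1]
3. PUSH 83 -> [-4, -1, -1, 83]
4. PUSH 81 -> [-4, -1, -1, 83, 81]
5. SWAP -> [-4, -1, -1, 81, 83]
6. DUP -> [-4, -1, -1, 81, 83, 83]
7. PUSH 89 -> [-4, -1, -1, 81, 83, 83, 89]
8. PUSH -90 -> [-4, -1, -1, 81, 83, 83, 89, -90]
9. SUB -> [-4, -1, -1, 81, 83, 83, 179]
10. SUB -> [-4, -1, -1, 81, 83, -96]
11. PUSH -57 -> [-4, -1, -1, 81, 83, -96, -57]
12. PUSH 17 -> [-4, -1, -1, 81, 83, -96, -57, 17]
13. PUSH -64 -> [-4, -1, -1, 81, 83, -96, -57, 17, -64]

[-4, -1, -1, 81, 83, -96, -57, 17, -64]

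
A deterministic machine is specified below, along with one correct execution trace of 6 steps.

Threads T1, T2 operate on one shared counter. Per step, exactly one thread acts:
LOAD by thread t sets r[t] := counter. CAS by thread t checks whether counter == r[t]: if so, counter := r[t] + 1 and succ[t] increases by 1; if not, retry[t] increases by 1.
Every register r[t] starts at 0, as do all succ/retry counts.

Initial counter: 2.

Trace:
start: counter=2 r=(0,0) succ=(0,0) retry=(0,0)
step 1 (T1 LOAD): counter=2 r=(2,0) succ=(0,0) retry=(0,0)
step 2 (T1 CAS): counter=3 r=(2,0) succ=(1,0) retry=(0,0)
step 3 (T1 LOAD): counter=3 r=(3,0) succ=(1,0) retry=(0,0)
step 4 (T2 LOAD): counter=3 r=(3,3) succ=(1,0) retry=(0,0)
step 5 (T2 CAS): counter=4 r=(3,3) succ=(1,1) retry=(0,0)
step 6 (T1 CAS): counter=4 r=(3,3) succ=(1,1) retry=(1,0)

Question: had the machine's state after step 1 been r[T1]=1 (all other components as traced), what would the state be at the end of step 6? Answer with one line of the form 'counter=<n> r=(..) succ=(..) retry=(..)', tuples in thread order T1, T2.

state after step 1 := counter=2 r=(1,0) succ=(0,0) retry=(0,0)
step 2 (T1 CAS): counter=2 r=(1,0) succ=(0,0) retry=(1,0)
step 3 (T1 LOAD): counter=2 r=(2,0) succ=(0,0) retry=(1,0)
step 4 (T2 LOAD): counter=2 r=(2,2) succ=(0,0) retry=(1,0)
step 5 (T2 CAS): counter=3 r=(2,2) succ=(0,1) retry=(1,0)
step 6 (T1 CAS): counter=3 r=(2,2) succ=(0,1) retry=(2,0)

counter=3 r=(2,2) succ=(0,1) retry=(2,0)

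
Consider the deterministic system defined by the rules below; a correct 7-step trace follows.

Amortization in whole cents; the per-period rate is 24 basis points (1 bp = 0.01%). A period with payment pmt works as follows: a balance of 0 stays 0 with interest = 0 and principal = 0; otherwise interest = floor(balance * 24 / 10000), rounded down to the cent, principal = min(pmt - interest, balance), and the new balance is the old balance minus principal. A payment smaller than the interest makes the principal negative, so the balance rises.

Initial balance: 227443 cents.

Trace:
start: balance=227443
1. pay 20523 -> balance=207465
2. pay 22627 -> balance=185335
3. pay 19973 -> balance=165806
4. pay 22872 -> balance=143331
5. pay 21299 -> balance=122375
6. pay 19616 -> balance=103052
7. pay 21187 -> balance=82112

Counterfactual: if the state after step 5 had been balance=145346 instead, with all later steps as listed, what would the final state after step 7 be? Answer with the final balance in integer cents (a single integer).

105193

state after step 5 := balance=145346
6. pay 19616 -> balance=126078
7. pay 21187 -> balance=105193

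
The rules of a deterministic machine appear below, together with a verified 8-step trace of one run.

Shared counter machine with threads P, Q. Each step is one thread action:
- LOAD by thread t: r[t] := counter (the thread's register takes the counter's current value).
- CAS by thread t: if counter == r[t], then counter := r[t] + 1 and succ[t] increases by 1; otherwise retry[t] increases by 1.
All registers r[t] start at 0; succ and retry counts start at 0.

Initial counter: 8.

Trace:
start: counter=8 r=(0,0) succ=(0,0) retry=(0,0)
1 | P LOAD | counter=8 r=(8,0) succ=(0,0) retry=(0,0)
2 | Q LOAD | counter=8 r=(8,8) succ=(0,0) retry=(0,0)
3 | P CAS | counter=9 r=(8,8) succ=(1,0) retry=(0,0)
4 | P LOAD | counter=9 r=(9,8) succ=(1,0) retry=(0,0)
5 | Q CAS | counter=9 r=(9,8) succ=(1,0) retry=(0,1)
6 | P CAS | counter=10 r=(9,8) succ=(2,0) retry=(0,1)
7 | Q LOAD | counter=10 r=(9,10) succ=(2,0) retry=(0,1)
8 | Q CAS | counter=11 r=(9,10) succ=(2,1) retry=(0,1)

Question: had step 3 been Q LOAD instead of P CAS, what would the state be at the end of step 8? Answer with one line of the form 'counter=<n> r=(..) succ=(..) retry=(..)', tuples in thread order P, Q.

counter=10 r=(8,9) succ=(0,2) retry=(1,0)

(re-executing from step 3 with the substitution; state before step 3: counter=8 r=(8,8) succ=(0,0) retry=(0,0))
3 | Q LOAD | counter=8 r=(8,8) succ=(0,0) retry=(0,0)
4 | P LOAD | counter=8 r=(8,8) succ=(0,0) retry=(0,0)
5 | Q CAS | counter=9 r=(8,8) succ=(0,1) retry=(0,0)
6 | P CAS | counter=9 r=(8,8) succ=(0,1) retry=(1,0)
7 | Q LOAD | counter=9 r=(8,9) succ=(0,1) retry=(1,0)
8 | Q CAS | counter=10 r=(8,9) succ=(0,2) retry=(1,0)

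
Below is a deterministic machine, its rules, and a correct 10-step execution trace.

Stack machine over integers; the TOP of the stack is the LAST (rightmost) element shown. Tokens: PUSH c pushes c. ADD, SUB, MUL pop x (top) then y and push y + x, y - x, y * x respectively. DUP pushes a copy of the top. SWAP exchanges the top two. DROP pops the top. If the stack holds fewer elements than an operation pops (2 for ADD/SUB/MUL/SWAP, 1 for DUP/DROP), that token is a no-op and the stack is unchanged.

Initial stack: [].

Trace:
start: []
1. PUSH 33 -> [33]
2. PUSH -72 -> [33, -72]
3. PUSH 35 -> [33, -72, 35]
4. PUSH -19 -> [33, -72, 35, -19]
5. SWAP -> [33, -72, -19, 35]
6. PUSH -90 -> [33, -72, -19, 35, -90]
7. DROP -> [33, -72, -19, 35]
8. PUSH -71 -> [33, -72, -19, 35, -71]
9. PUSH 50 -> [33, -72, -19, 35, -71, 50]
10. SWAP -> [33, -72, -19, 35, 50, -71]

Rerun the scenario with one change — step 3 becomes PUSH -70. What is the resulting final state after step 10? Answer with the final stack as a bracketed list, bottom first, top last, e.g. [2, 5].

[33, -72, -19, -70, 50, -71]

(re-executing from step 3 with the substitution; state before step 3: [33, -72])
3. PUSH -70 -> [33, -72, -70]
4. PUSH -19 -> [33, -72, -70, -19]
5. SWAP -> [33, -72, -19, -70]
6. PUSH -90 -> [33, -72, -19, -70, -90]
7. DROP -> [33, -72, -19, -70]
8. PUSH -71 -> [33, -72, -19, -70, -71]
9. PUSH 50 -> [33, -72, -19, -70, -71, 50]
10. SWAP -> [33, -72, -19, -70, 50, -71]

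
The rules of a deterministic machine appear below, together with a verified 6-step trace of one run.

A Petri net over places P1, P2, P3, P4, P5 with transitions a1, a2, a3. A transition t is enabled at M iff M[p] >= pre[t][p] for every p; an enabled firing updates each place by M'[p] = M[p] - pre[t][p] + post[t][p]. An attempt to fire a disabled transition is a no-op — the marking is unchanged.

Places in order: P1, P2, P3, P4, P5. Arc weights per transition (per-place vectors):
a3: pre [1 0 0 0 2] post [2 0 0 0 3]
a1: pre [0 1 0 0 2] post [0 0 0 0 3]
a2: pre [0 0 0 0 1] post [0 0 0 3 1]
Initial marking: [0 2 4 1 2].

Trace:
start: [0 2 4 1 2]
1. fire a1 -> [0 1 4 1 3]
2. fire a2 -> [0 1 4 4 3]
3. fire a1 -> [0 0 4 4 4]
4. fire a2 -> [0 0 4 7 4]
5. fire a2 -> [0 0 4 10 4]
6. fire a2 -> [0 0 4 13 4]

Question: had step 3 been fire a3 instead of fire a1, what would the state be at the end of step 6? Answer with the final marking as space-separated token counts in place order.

0 1 4 13 3

(re-executing from step 3 with the substitution; state before step 3: [0 1 4 4 3])
3. fire a3 -> [0 1 4 4 3]
4. fire a2 -> [0 1 4 7 3]
5. fire a2 -> [0 1 4 10 3]
6. fire a2 -> [0 1 4 13 3]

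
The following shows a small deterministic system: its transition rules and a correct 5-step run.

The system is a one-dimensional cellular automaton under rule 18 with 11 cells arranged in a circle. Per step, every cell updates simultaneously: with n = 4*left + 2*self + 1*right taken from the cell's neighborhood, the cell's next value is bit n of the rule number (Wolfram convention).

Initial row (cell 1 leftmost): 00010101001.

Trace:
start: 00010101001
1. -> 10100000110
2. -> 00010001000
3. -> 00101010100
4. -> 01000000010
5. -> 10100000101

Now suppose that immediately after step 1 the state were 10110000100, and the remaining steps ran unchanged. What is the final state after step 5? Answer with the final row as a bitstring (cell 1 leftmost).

state after step 1 := 10110000100
2. -> 00001001011
3. -> 10010110000
4. -> 01100001001
5. -> 00010010110

00010010110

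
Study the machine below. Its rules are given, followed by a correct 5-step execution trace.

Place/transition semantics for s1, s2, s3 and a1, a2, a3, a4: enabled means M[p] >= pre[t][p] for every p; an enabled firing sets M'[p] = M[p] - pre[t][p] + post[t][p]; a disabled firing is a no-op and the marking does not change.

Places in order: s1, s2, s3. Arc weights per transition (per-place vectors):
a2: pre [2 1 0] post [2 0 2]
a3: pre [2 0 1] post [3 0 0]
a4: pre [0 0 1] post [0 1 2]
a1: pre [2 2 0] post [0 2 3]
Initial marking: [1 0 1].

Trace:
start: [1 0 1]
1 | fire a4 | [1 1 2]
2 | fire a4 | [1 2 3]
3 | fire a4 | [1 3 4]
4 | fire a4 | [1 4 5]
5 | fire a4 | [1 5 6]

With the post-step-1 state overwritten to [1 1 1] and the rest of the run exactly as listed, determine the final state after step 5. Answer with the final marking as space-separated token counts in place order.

1 5 5

state after step 1 := [1 1 1]
2 | fire a4 | [1 2 2]
3 | fire a4 | [1 3 3]
4 | fire a4 | [1 4 4]
5 | fire a4 | [1 5 5]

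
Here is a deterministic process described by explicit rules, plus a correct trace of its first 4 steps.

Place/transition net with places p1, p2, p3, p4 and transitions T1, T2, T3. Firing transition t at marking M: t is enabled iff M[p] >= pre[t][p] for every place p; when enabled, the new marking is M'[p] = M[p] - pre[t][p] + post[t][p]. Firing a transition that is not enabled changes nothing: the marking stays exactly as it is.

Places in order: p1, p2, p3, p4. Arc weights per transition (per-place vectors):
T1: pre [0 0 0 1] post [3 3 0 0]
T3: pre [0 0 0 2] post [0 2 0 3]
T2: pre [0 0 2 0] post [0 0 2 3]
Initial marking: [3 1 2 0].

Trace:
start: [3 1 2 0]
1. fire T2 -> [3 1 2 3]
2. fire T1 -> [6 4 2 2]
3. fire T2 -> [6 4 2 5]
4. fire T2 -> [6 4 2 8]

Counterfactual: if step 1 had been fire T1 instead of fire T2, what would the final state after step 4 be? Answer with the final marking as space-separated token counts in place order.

(re-executing from step 1 with the substitution; state before step 1: [3 1 2 0])
1. fire T1 -> [3 1 2 0]
2. fire T1 -> [3 1 2 0]
3. fire T2 -> [3 1 2 3]
4. fire T2 -> [3 1 2 6]

3 1 2 6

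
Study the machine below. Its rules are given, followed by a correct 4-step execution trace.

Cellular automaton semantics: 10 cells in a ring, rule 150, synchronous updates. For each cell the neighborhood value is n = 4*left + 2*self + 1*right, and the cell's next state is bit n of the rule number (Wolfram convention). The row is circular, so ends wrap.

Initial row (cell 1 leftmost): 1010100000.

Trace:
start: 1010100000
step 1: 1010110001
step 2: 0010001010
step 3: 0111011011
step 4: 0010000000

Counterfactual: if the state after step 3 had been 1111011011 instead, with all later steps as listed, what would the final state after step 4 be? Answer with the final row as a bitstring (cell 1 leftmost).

1110000001

state after step 3 := 1111011011
step 4: 1110000001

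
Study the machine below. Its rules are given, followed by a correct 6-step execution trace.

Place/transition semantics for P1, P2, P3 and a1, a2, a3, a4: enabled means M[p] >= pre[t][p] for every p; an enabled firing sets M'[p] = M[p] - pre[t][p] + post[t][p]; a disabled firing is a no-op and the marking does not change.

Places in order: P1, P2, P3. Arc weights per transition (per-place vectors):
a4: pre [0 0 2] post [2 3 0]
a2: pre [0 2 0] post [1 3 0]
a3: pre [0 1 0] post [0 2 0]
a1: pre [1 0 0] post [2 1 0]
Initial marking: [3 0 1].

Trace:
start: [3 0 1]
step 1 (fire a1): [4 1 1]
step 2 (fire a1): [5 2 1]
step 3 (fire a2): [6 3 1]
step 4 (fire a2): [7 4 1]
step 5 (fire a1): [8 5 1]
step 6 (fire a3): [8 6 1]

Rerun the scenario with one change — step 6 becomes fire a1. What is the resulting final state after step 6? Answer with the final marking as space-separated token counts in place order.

9 6 1

(re-executing from step 6 with the substitution; state before step 6: [8 5 1])
step 6 (fire a1): [9 6 1]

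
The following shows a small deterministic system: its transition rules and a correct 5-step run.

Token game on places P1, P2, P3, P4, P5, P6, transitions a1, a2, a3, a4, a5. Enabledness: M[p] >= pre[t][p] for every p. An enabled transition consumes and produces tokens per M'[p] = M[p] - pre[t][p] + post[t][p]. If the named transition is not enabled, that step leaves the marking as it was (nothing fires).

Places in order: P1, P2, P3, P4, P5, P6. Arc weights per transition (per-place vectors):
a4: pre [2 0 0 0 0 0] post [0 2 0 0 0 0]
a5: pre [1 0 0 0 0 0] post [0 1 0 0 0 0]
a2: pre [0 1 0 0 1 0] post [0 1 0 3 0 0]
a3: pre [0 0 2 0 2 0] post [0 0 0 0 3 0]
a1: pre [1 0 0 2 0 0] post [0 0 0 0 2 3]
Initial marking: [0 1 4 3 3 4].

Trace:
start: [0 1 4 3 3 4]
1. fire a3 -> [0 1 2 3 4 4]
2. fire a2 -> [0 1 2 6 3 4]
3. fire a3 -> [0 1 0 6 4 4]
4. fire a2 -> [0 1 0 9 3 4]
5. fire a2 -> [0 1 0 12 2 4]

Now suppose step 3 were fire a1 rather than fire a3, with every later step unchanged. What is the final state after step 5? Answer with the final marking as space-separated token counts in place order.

(re-executing from step 3 with the substitution; state before step 3: [0 1 2 6 3 4])
3. fire a1 -> [0 1 2 6 3 4]
4. fire a2 -> [0 1 2 9 2 4]
5. fire a2 -> [0 1 2 12 1 4]

0 1 2 12 1 4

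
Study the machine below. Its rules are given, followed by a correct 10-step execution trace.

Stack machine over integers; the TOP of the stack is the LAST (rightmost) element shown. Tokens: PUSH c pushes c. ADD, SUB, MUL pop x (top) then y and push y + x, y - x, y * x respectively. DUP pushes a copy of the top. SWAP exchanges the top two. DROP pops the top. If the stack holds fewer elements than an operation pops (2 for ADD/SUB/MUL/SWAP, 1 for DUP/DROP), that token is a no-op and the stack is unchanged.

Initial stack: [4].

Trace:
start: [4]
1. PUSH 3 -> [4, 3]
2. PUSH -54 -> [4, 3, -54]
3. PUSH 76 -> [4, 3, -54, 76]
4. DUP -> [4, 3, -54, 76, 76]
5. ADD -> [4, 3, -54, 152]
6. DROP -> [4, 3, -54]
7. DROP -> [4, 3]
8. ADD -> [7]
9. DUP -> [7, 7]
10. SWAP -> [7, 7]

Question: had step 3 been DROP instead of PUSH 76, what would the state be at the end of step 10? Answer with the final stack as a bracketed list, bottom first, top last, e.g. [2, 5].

(re-executing from step 3 with the substitution; state before step 3: [4, 3, -54])
3. DROP -> [4, 3]
4. DUP -> [4, 3, 3]
5. ADD -> [4, 6]
6. DROP -> [4]
7. DROP -> []
8. ADD -> []
9. DUP -> []
10. SWAP -> []

[]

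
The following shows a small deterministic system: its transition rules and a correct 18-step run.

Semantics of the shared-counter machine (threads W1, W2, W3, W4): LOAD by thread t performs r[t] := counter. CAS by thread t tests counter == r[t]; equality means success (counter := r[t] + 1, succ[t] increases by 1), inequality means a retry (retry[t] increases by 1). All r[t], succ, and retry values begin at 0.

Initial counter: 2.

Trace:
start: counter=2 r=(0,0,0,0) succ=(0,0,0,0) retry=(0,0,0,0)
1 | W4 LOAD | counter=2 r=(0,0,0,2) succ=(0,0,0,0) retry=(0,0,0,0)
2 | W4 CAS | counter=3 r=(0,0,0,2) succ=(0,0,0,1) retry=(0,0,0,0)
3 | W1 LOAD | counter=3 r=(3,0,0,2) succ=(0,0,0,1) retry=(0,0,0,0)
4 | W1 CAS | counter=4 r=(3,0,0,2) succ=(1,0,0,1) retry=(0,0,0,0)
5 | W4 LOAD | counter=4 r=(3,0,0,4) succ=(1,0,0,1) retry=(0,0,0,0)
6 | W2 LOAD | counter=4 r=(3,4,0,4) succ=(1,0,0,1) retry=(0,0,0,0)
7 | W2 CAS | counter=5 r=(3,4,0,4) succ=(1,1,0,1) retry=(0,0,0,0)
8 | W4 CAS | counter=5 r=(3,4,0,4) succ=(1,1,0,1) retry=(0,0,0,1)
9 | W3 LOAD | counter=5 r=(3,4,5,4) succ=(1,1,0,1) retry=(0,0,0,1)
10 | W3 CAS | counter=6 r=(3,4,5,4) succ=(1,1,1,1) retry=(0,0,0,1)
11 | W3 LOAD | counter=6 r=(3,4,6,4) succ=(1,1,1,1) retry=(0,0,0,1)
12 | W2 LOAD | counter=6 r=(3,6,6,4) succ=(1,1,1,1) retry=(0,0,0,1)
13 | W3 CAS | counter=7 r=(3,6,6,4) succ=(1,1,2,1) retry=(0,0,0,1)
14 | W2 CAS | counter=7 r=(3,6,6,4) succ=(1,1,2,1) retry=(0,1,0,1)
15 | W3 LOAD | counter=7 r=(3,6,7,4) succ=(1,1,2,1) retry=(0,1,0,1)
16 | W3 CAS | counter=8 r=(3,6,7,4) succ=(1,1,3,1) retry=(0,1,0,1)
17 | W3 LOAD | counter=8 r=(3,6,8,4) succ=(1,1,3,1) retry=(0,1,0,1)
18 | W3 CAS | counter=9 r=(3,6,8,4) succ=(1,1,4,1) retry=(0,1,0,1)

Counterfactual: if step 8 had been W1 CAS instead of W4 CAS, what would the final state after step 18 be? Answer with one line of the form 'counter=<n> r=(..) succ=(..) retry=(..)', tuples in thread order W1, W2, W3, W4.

counter=9 r=(3,6,8,4) succ=(1,1,4,1) retry=(1,1,0,0)

(re-executing from step 8 with the substitution; state before step 8: counter=5 r=(3,4,0,4) succ=(1,1,0,1) retry=(0,0,0,0))
8 | W1 CAS | counter=5 r=(3,4,0,4) succ=(1,1,0,1) retry=(1,0,0,0)
9 | W3 LOAD | counter=5 r=(3,4,5,4) succ=(1,1,0,1) retry=(1,0,0,0)
10 | W3 CAS | counter=6 r=(3,4,5,4) succ=(1,1,1,1) retry=(1,0,0,0)
11 | W3 LOAD | counter=6 r=(3,4,6,4) succ=(1,1,1,1) retry=(1,0,0,0)
12 | W2 LOAD | counter=6 r=(3,6,6,4) succ=(1,1,1,1) retry=(1,0,0,0)
13 | W3 CAS | counter=7 r=(3,6,6,4) succ=(1,1,2,1) retry=(1,0,0,0)
14 | W2 CAS | counter=7 r=(3,6,6,4) succ=(1,1,2,1) retry=(1,1,0,0)
15 | W3 LOAD | counter=7 r=(3,6,7,4) succ=(1,1,2,1) retry=(1,1,0,0)
16 | W3 CAS | counter=8 r=(3,6,7,4) succ=(1,1,3,1) retry=(1,1,0,0)
17 | W3 LOAD | counter=8 r=(3,6,8,4) succ=(1,1,3,1) retry=(1,1,0,0)
18 | W3 CAS | counter=9 r=(3,6,8,4) succ=(1,1,4,1) retry=(1,1,0,0)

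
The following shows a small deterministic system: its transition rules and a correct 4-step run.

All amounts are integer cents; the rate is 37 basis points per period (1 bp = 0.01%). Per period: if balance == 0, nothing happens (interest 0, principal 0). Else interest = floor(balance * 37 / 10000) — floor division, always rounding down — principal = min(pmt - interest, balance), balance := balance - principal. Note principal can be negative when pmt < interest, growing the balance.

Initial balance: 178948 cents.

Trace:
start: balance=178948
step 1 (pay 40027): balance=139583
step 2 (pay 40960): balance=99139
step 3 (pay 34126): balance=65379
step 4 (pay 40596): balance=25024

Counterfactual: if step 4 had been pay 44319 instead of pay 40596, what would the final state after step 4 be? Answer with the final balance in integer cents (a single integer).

(re-executing from step 4 with the substitution; state before step 4: balance=65379)
step 4 (pay 44319): balance=21301

21301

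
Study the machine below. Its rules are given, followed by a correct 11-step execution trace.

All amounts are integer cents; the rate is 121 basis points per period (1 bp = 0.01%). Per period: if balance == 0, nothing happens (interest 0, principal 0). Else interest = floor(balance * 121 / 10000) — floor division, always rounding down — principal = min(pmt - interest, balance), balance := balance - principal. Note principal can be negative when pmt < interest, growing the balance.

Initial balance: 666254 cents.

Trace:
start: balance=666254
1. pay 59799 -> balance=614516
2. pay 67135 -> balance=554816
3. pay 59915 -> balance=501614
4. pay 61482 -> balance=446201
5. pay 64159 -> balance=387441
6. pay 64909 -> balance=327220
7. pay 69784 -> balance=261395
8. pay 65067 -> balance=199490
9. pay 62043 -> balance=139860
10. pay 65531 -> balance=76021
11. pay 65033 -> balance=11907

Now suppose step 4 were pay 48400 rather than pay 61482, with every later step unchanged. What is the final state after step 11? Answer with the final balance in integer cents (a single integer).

(re-executing from step 4 with the substitution; state before step 4: balance=501614)
4. pay 48400 -> balance=459283
5. pay 64159 -> balance=400681
6. pay 64909 -> balance=340620
7. pay 69784 -> balance=274957
8. pay 65067 -> balance=213216
9. pay 62043 -> balance=153752
10. pay 65531 -> balance=90081
11. pay 65033 -> balance=26137

26137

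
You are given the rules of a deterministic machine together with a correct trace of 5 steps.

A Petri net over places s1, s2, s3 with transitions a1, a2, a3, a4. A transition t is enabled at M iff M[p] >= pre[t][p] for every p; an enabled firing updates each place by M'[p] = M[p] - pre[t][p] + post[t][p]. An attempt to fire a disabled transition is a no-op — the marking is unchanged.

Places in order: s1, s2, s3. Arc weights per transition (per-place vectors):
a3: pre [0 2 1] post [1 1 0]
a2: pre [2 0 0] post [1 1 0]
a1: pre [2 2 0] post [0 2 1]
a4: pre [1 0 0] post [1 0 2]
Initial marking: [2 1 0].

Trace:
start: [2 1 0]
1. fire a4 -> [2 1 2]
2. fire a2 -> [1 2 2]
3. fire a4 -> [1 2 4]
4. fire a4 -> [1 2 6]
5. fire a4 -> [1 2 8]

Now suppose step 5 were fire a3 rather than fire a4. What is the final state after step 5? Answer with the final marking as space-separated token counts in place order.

2 1 5

(re-executing from step 5 with the substitution; state before step 5: [1 2 6])
5. fire a3 -> [2 1 5]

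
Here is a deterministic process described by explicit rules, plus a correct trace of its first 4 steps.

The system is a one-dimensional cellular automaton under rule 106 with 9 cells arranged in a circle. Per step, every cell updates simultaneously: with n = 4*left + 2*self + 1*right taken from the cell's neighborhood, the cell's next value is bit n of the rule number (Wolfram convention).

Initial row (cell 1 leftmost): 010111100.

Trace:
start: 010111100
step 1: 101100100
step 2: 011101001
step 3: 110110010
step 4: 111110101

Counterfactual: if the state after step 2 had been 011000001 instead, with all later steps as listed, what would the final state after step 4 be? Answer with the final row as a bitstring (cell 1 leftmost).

state after step 2 := 011000001
step 3: 111000010
step 4: 101000101

101000101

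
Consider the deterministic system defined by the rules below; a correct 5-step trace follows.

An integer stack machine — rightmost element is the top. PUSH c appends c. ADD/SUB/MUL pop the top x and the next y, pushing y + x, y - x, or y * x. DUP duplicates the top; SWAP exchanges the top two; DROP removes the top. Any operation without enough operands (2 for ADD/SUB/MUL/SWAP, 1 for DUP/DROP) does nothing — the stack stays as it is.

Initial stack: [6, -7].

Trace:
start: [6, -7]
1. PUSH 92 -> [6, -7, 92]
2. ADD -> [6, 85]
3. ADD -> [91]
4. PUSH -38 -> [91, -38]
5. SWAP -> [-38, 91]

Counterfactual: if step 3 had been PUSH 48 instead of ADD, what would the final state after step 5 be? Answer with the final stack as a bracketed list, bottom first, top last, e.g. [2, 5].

[6, 85, -38, 48]

(re-executing from step 3 with the substitution; state before step 3: [6, 85])
3. PUSH 48 -> [6, 85, 48]
4. PUSH -38 -> [6, 85, 48, -38]
5. SWAP -> [6, 85, -38, 48]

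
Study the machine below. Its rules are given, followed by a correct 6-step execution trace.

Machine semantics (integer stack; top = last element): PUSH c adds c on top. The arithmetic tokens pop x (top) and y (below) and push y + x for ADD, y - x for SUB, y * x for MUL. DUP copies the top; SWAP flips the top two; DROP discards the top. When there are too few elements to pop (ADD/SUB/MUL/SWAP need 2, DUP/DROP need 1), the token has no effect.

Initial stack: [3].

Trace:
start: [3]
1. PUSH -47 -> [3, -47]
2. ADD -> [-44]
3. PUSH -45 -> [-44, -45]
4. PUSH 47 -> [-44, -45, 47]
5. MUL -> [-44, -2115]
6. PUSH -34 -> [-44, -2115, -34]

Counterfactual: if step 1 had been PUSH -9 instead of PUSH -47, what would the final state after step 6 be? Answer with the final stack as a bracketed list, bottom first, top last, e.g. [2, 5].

(re-executing from step 1 with the substitution; state before step 1: [3])
1. PUSH -9 -> [3, -9]
2. ADD -> [-6]
3. PUSH -45 -> [-6, -45]
4. PUSH 47 -> [-6, -45, 47]
5. MUL -> [-6, -2115]
6. PUSH -34 -> [-6, -2115, -34]

[-6, -2115, -34]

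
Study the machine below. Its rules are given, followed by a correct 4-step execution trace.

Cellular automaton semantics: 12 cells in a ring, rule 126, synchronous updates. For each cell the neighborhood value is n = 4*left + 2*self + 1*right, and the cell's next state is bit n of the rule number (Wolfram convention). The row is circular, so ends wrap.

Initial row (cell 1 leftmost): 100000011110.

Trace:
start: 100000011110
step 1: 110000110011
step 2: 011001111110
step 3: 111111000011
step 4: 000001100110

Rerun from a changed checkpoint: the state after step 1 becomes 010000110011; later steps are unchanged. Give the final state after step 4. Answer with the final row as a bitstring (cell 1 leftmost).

state after step 1 := 010000110011
step 2: 111001111111
step 3: 001111000000
step 4: 011001100000

011001100000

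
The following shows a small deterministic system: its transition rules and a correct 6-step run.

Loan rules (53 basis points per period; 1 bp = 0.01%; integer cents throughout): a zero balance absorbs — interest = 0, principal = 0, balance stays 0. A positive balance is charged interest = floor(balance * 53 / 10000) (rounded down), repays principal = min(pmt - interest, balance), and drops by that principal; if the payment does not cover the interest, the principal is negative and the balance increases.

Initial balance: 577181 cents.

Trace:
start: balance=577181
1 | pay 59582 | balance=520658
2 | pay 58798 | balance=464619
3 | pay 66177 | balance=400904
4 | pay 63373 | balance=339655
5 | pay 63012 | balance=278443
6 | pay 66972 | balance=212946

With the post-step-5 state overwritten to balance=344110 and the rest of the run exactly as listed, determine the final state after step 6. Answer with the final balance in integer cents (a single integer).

state after step 5 := balance=344110
6 | pay 66972 | balance=278961

278961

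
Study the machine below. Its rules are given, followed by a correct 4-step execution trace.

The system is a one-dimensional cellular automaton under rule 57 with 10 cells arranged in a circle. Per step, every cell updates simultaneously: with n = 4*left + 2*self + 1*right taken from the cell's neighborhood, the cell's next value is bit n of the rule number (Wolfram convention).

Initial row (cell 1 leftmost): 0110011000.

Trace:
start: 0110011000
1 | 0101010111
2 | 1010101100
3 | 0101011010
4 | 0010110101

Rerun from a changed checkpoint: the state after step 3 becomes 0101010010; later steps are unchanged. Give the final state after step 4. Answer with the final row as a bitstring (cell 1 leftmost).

0010101001

state after step 3 := 0101010010
4 | 0010101001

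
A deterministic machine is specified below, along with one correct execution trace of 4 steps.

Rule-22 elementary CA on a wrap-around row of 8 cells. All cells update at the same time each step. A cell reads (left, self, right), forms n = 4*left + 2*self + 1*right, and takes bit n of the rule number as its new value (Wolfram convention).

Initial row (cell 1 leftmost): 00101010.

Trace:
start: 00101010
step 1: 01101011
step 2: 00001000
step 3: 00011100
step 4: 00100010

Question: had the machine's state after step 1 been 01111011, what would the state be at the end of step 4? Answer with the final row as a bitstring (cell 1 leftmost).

state after step 1 := 01111011
step 2: 00000000
step 3: 00000000
step 4: 00000000

00000000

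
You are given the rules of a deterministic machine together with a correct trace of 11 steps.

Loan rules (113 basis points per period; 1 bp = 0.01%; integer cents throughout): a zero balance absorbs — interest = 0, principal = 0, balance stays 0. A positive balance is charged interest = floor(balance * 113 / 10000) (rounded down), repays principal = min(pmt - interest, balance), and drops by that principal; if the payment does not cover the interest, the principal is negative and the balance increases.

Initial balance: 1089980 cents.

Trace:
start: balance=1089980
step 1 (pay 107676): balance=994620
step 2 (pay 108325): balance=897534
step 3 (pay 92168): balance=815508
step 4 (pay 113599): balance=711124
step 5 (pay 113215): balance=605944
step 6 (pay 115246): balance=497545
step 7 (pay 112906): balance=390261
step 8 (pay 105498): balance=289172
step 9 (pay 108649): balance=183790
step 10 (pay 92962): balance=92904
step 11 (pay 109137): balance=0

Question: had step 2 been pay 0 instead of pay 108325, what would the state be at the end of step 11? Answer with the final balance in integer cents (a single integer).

104671

(re-executing from step 2 with the substitution; state before step 2: balance=994620)
step 2 (pay 0): balance=1005859
step 3 (pay 92168): balance=925057
step 4 (pay 113599): balance=821911
step 5 (pay 113215): balance=717983
step 6 (pay 115246): balance=610850
step 7 (pay 112906): balance=504846
step 8 (pay 105498): balance=405052
step 9 (pay 108649): balance=300980
step 10 (pay 92962): balance=211419
step 11 (pay 109137): balance=104671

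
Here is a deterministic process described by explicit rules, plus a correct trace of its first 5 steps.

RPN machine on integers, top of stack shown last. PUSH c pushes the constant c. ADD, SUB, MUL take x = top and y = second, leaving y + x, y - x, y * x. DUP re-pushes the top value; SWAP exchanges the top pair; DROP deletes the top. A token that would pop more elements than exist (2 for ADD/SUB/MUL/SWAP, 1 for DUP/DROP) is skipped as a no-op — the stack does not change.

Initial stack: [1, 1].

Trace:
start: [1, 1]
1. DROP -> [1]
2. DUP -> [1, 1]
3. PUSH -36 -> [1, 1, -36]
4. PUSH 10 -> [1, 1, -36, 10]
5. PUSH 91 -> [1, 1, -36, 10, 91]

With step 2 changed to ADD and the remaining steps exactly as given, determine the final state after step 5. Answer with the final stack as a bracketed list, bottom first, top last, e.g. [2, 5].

[1, -36, 10, 91]

(re-executing from step 2 with the substitution; state before step 2: [1])
2. ADD -> [1]
3. PUSH -36 -> [1, -36]
4. PUSH 10 -> [1, -36, 10]
5. PUSH 91 -> [1, -36, 10, 91]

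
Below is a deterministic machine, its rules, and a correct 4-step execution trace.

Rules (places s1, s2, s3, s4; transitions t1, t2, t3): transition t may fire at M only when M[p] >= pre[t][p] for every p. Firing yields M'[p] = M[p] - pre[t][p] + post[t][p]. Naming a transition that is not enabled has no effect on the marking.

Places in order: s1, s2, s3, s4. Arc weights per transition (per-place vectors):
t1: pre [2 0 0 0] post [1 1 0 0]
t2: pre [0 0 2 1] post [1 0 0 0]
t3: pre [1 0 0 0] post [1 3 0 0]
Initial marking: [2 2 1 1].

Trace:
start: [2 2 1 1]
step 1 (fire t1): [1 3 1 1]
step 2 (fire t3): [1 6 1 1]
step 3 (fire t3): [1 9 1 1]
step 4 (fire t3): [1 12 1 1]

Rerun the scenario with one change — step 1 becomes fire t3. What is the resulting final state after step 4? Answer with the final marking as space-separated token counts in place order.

(re-executing from step 1 with the substitution; state before step 1: [2 2 1 1])
step 1 (fire t3): [2 5 1 1]
step 2 (fire t3): [2 8 1 1]
step 3 (fire t3): [2 11 1 1]
step 4 (fire t3): [2 14 1 1]

2 14 1 1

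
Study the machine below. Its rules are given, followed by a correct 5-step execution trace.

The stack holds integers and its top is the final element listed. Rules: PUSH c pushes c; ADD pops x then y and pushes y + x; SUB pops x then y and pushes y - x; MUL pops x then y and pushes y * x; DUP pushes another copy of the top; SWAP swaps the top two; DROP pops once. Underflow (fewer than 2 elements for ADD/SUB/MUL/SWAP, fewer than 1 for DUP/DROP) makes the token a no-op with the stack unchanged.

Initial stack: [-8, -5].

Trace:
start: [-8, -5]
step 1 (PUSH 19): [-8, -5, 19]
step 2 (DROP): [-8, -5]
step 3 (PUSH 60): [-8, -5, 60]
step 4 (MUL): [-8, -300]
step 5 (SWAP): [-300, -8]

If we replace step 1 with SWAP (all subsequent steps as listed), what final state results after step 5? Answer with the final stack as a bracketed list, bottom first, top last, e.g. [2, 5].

[-300]

(re-executing from step 1 with the substitution; state before step 1: [-8, -5])
step 1 (SWAP): [-5, -8]
step 2 (DROP): [-5]
step 3 (PUSH 60): [-5, 60]
step 4 (MUL): [-300]
step 5 (SWAP): [-300]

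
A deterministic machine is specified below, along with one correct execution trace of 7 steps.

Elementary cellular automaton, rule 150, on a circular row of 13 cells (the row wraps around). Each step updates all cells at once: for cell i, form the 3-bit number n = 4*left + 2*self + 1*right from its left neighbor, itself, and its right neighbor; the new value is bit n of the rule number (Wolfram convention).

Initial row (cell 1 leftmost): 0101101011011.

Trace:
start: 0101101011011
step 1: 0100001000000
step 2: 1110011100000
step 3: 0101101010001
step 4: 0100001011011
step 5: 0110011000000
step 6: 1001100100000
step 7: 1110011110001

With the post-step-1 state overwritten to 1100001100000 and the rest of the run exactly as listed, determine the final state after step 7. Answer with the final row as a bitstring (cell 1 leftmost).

state after step 1 := 1100001100000
step 2: 0010010010001
step 3: 1111111111011
step 4: 1111111110001
step 5: 1111111101010
step 6: 0111111001010
step 7: 1011110111011

1011110111011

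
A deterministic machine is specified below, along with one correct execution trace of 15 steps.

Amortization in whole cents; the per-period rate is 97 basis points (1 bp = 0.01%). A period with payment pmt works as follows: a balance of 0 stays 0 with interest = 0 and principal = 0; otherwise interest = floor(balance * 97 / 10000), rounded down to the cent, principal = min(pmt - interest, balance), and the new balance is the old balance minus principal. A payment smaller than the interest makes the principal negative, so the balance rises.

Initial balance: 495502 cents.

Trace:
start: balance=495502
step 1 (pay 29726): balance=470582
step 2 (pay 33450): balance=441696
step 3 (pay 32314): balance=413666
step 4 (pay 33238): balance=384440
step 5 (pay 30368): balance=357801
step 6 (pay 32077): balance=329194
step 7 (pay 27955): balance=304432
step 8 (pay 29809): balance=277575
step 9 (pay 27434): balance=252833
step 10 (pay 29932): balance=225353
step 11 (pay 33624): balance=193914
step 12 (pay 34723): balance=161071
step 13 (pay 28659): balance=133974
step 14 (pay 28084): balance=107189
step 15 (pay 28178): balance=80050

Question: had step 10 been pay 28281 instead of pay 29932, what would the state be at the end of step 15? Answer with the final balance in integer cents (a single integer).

81784

(re-executing from step 10 with the substitution; state before step 10: balance=252833)
step 10 (pay 28281): balance=227004
step 11 (pay 33624): balance=195581
step 12 (pay 34723): balance=162755
step 13 (pay 28659): balance=135674
step 14 (pay 28084): balance=108906
step 15 (pay 28178): balance=81784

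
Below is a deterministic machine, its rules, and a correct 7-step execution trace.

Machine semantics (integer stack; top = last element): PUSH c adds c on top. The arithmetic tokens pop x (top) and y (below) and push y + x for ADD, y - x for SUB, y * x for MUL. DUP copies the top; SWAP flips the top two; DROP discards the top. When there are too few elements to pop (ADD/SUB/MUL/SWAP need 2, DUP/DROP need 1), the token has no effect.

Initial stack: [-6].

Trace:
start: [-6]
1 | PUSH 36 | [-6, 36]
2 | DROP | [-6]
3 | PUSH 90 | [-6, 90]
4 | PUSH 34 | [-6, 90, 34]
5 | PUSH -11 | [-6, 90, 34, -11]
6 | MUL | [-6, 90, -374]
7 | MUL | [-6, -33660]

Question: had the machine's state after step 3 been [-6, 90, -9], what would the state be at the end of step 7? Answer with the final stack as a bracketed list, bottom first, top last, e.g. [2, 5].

state after step 3 := [-6, 90, -9]
4 | PUSH 34 | [-6, 90, -9, 34]
5 | PUSH -11 | [-6, 90, -9, 34, -11]
6 | MUL | [-6, 90, -9, -374]
7 | MUL | [-6, 90, 3366]

[-6, 90, 3366]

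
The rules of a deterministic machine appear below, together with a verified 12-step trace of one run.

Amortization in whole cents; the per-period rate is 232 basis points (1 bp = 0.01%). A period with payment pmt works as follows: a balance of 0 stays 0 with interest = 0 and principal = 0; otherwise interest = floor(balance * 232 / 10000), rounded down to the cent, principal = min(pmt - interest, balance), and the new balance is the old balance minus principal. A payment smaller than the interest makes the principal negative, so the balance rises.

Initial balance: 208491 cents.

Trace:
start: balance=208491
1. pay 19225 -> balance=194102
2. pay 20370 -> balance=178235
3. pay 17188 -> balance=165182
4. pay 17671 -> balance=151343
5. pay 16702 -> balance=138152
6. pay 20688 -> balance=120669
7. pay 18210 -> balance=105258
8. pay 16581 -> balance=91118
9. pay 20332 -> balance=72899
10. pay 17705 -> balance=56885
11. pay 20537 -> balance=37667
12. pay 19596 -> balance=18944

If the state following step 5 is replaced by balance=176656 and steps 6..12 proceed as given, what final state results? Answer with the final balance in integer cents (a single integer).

state after step 5 := balance=176656
6. pay 20688 -> balance=160066
7. pay 18210 -> balance=145569
8. pay 16581 -> balance=132365
9. pay 20332 -> balance=115103
10. pay 17705 -> balance=100068
11. pay 20537 -> balance=81852
12. pay 19596 -> balance=64154

64154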